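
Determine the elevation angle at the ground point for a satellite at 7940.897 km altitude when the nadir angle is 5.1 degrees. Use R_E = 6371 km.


r = R_E + alt = 14311.8970 km
Law of sines in the satellite / Earth-center / ground-point triangle:
  sin(nadir)/R_E = sin(90 + el)/r  =>  cos(el) = (r/R_E)*sin(nadir)
cos(el) = (14311.8970 / 6371.0000) * sin(5.1 deg) = 0.1996933
el = arccos(0.1996933) = 78.4810 deg
(Earth-central angle = 90 - nadir - el = 6.4190 deg)

78.4810 degrees


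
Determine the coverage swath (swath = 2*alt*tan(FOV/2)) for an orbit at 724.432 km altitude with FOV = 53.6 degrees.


FOV = 53.6 deg = 0.9354965 rad
swath = 2 * alt * tan(FOV/2) = 2 * 724.432 * tan(0.4677482)
swath = 2 * 724.432 * 0.5051363
swath = 731.8739 km

731.8739 km


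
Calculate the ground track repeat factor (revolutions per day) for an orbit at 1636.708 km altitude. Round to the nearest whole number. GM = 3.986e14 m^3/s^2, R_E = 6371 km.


r = 8.007708e+06 m
T = 2*pi*sqrt(r^3/mu) = 7131.3798 s = 118.8563 min
revs/day = 1440 / 118.8563 = 12.1155
Rounded: 12 revolutions per day

12 revolutions per day


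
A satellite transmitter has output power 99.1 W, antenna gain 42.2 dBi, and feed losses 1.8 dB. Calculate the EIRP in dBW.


Pt = 99.1 W = 19.9607 dBW
EIRP = Pt_dBW + Gt - losses = 19.9607 + 42.2 - 1.8 = 60.3607 dBW

60.3607 dBW


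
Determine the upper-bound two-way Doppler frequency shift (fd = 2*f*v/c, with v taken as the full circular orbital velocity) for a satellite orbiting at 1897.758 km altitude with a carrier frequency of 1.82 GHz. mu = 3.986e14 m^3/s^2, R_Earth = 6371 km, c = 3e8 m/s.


r = 8.268758e+06 m
v = sqrt(mu/r) = 6943.0214 m/s (worst-case radial velocity)
f = 1.82 GHz = 1.82e+09 Hz
fd = 2*f*v/c = 2*1.82e+09*6943.0214/3.0e+08
fd = 84241.9935 Hz

84241.9935 Hz


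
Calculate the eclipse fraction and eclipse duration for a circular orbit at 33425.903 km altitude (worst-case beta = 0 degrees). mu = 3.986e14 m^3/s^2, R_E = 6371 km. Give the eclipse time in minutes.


r = 39796.9030 km
T = 1316.8427 min
Eclipse fraction = arcsin(R_E/r)/pi = arcsin(6371.0000/39796.9030)/pi
= arcsin(0.1600878)/pi = 0.05117775
Eclipse duration = 0.05117775 * 1316.8427 = 67.3930 min

67.3930 minutes


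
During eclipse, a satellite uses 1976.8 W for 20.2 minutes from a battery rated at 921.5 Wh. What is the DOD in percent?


E_used = P * t / 60 = 1976.8 * 20.2 / 60 = 665.5227 Wh
DOD = E_used / E_total * 100 = 665.5227 / 921.5 * 100
DOD = 72.2217 %

72.2217 %


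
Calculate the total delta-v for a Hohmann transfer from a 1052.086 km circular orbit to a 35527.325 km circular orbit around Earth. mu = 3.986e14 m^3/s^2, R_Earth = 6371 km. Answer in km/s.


r1 = 7423.0860 km = 7.423086e+06 m
r2 = 41898.3250 km = 4.1898325e+07 m
dv1 = sqrt(mu/r1)*(sqrt(2*r2/(r1+r2)) - 1) = 2223.6617 m/s
dv2 = sqrt(mu/r2)*(1 - sqrt(2*r1/(r1+r2))) = 1392.1657 m/s
total dv = |dv1| + |dv2| = 2223.6617 + 1392.1657 = 3615.8274 m/s = 3.6158 km/s

3.6158 km/s


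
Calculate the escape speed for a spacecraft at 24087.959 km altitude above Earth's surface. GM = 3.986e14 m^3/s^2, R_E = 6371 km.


r = 6371.0 + 24087.959 = 30458.9590 km = 3.0458959e+07 m
v_esc = sqrt(2*mu/r) = sqrt(2*3.986e14 / 3.0458959e+07)
v_esc = 5115.9479 m/s = 5.1159 km/s

5.1159 km/s


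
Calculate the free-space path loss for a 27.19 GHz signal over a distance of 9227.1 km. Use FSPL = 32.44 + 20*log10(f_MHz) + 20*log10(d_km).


f = 27.19 GHz = 27190.0000 MHz
d = 9227.1 km
FSPL = 32.44 + 20*log10(27190.0000) + 20*log10(9227.1)
FSPL = 32.44 + 88.6882 + 79.3013
FSPL = 200.4295 dB

200.4295 dB


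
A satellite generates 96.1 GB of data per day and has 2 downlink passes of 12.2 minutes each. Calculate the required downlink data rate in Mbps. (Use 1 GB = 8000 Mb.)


total contact time = 2 * 12.2 * 60 = 1464.0000 s
data = 96.1 GB = 768800.0000 Mb
rate = 768800.0000 / 1464.0000 = 525.1366 Mbps

525.1366 Mbps


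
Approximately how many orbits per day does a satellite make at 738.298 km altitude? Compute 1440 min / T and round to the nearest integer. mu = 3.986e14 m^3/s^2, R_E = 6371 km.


r = 7.109298e+06 m
T = 2*pi*sqrt(r^3/mu) = 5965.5611 s = 99.4260 min
revs/day = 1440 / 99.4260 = 14.4831
Rounded: 14 revolutions per day

14 revolutions per day


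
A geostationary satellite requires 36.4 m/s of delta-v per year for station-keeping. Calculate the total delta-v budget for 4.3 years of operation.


dV = rate * years = 36.4 * 4.3
dV = 156.5200 m/s

156.5200 m/s


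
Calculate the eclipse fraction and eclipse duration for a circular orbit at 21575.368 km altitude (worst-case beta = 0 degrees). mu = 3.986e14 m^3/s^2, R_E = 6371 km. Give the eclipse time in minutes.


r = 27946.3680 km
T = 774.9042 min
Eclipse fraction = arcsin(R_E/r)/pi = arcsin(6371.0000/27946.3680)/pi
= arcsin(0.2279724)/pi = 0.07320959
Eclipse duration = 0.07320959 * 774.9042 = 56.7304 min

56.7304 minutes


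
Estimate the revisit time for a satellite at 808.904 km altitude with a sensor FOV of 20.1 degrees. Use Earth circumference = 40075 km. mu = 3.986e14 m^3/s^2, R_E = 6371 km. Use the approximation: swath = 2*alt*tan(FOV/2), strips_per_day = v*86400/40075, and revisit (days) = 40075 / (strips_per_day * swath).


swath = 2*808.904*tan(0.1754056) = 286.7191 km
v = sqrt(mu/r) = 7450.9102 m/s = 7.4509 km/s
strips/day = v*86400/40075 = 7.4509*86400/40075 = 16.0638
coverage/day = strips * swath = 16.0638 * 286.7191 = 4605.8119 km
revisit = 40075 / 4605.8119 = 8.7010 days

8.7010 days


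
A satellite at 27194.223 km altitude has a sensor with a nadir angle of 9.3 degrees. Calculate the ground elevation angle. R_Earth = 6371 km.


r = R_E + alt = 33565.2230 km
Law of sines in the satellite / Earth-center / ground-point triangle:
  sin(nadir)/R_E = sin(90 + el)/r  =>  cos(el) = (r/R_E)*sin(nadir)
cos(el) = (33565.2230 / 6371.0000) * sin(9.3 deg) = 0.8513998
el = arccos(0.8513998) = 31.6357 deg
(Earth-central angle = 90 - nadir - el = 49.0643 deg)

31.6357 degrees


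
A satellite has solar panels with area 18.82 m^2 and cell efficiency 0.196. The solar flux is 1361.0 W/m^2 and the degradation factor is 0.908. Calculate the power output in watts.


P = area * eta * S * degradation
P = 18.82 * 0.196 * 1361.0 * 0.908
P = 4558.4759 W

4558.4759 W


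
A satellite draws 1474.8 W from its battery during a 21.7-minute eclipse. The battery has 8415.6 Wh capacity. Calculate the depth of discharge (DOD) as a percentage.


E_used = P * t / 60 = 1474.8 * 21.7 / 60 = 533.3860 Wh
DOD = E_used / E_total * 100 = 533.3860 / 8415.6 * 100
DOD = 6.3381 %

6.3381 %


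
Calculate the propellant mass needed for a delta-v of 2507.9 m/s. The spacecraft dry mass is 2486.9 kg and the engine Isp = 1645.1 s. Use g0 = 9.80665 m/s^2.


ve = Isp * g0 = 1645.1 * 9.80665 = 16132.919915 m/s
mass ratio = exp(dv/ve) = exp(2507.9/16132.919915) = 1.16818625
m_prop = m_dry * (mr - 1) = 2486.9 * (1.16818625 - 1)
m_prop = 418.2624 kg

418.2624 kg


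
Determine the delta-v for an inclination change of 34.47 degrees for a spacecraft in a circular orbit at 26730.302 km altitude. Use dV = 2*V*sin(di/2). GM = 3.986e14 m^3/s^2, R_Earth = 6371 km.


r = 33101.3020 km = 3.3101302e+07 m
V = sqrt(mu/r) = 3470.1329 m/s
di = 34.47 deg = 0.601615 rad
dV = 2*V*sin(di/2) = 2*3470.1329*sin(0.3008075)
dV = 2056.3421 m/s = 2.0563 km/s

2.0563 km/s


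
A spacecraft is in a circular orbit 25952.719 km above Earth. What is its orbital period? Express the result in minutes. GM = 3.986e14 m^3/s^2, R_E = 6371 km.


r = 32323.7190 km = 3.2323719e+07 m
T = 2*pi*sqrt(r^3/mu) = 2*pi*sqrt(3.3772559e+22 / 3.986e14)
T = 57835.3283 s = 963.9221 min

963.9221 minutes


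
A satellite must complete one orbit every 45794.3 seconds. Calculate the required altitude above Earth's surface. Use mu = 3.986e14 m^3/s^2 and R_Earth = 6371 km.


T = 45794.3 s
r = (mu*T^2/(4*pi^2))^(1/3) = (3.986e14 * 45794.3^2 / (4*pi^2))^(1/3)
r = 2.7665178e+07 m = 27665.1780 km
alt = r - R_E = 27665.1780 - 6371 = 21294.1780 km

21294.1780 km


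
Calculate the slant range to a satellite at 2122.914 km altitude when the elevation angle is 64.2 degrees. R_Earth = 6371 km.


h = 2122.914 km, el = 64.2 deg
d = -R_E*sin(el) + sqrt((R_E*sin(el))^2 + 2*R_E*h + h^2)
d = -6371.0000*sin(1.1205) + sqrt((6371.0000*0.9003188)^2 + 2*6371.0000*2122.914 + 2122.914^2)
d = 2292.6329 km

2292.6329 km


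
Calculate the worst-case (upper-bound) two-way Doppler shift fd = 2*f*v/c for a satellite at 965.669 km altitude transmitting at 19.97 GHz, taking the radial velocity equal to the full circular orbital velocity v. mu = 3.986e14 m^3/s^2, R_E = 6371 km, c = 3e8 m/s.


r = 7.336669e+06 m
v = sqrt(mu/r) = 7370.8773 m/s (worst-case radial velocity)
f = 19.97 GHz = 1.997e+10 Hz
fd = 2*f*v/c = 2*1.997e+10*7370.8773/3.0e+08
fd = 981309.4701 Hz

981309.4701 Hz


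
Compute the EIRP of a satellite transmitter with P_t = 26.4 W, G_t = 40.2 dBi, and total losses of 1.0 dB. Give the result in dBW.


Pt = 26.4 W = 14.2160 dBW
EIRP = Pt_dBW + Gt - losses = 14.2160 + 40.2 - 1.0 = 53.4160 dBW

53.4160 dBW


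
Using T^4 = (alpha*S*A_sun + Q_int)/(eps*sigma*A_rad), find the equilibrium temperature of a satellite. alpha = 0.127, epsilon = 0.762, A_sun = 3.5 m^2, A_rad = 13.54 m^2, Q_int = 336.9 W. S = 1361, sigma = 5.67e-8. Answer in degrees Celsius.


Numerator = alpha*S*A_sun + Q_int = 0.127*1361*3.5 + 336.9 = 941.8645 W
Denominator = eps*sigma*A_rad = 0.762*5.67e-8*13.54 = 5.8500112e-07 W/K^4
T^4 = 1.6100217e+09 K^4
T = 200.3124 K = -72.8376 C

-72.8376 degrees Celsius


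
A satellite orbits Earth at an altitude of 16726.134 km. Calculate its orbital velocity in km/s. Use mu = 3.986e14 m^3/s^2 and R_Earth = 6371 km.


r = R_E + alt = 6371.0 + 16726.134 = 23097.1340 km = 2.3097134e+07 m
v = sqrt(mu/r) = sqrt(3.986e14 / 2.3097134e+07) = 4154.2210 m/s = 4.1542 km/s

4.1542 km/s


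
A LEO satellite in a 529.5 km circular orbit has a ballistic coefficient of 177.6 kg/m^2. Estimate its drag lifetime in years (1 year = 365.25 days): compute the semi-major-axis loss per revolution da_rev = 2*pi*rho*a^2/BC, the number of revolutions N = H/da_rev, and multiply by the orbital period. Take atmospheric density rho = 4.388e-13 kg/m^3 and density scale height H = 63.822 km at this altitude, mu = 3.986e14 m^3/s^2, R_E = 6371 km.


a = R_E + alt = 6900.5000 km = 6.9005e+06 m
da_rev = 2*pi*rho*a^2/BC = 2*pi*4.388e-13*(6.9005e+06)^2/177.6 = 0.739204575 m per revolution
N = H/da_rev = 63822.0000 m / 0.739204575 m = 86338.7513 revolutions
P = 2*pi*sqrt(a^3/mu) = 5704.6902 s
lifetime = N*P = 86338.7513 * 5704.6902 = 4.9253583e+08 s = 5700.6461 days
years = 5700.6461 / 365.25 = 15.6075 years

15.6075 years


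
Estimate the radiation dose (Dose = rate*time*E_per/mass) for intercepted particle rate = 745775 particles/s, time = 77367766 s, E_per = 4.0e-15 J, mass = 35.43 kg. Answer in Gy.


Total energy deposited = rate * time * E_per
  = 745775 * 77367766 * 4.0e-15 = 0.2307958 J
Dose = E_total / mass = 0.2307958 / 35.43
Dose = 0.006514134 Gy

0.0065 Gy


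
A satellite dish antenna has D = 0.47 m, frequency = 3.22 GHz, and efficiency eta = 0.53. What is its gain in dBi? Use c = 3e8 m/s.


lambda = c/f = 3e8 / 3.22e+09 = 0.0931677 m
G = eta*(pi*D/lambda)^2 = 0.53*(pi*0.47/0.0931677)^2
G = 133.1192 (linear)
G = 10*log10(133.1192) = 21.2424 dBi

21.2424 dBi


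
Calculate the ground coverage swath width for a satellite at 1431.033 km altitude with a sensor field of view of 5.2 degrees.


FOV = 5.2 deg = 0.09075712 rad
swath = 2 * alt * tan(FOV/2) = 2 * 1431.033 * tan(0.04537856)
swath = 2 * 1431.033 * 0.04540973
swath = 129.9657 km

129.9657 km


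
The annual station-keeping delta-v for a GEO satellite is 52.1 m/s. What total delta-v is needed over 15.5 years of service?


dV = rate * years = 52.1 * 15.5
dV = 807.5500 m/s

807.5500 m/s


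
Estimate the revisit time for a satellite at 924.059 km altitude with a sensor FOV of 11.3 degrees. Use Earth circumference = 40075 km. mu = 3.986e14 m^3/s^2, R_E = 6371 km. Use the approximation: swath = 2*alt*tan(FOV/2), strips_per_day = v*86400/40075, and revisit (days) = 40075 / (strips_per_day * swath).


swath = 2*924.059*tan(0.0986111) = 182.8380 km
v = sqrt(mu/r) = 7391.8687 m/s = 7.3919 km/s
strips/day = v*86400/40075 = 7.3919*86400/40075 = 15.9366
coverage/day = strips * swath = 15.9366 * 182.8380 = 2913.8077 km
revisit = 40075 / 2913.8077 = 13.7535 days

13.7535 days


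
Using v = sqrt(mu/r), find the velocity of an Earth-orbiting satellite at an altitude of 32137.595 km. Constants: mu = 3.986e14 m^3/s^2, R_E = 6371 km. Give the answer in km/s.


r = R_E + alt = 6371.0 + 32137.595 = 38508.5950 km = 3.8508595e+07 m
v = sqrt(mu/r) = sqrt(3.986e14 / 3.8508595e+07) = 3217.2870 m/s = 3.2173 km/s

3.2173 km/s


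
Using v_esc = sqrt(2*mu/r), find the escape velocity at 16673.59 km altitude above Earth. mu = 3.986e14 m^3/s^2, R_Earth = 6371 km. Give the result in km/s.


r = 6371.0 + 16673.59 = 23044.5900 km = 2.304459e+07 m
v_esc = sqrt(2*mu/r) = sqrt(2*3.986e14 / 2.304459e+07)
v_esc = 5881.6497 m/s = 5.8816 km/s

5.8816 km/s


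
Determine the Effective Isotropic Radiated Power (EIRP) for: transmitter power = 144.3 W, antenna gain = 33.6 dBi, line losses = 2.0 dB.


Pt = 144.3 W = 21.5927 dBW
EIRP = Pt_dBW + Gt - losses = 21.5927 + 33.6 - 2.0 = 53.1927 dBW

53.1927 dBW


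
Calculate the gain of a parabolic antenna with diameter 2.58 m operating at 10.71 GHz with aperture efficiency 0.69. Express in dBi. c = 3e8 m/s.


lambda = c/f = 3e8 / 1.071e+10 = 0.0280112 m
G = eta*(pi*D/lambda)^2 = 0.69*(pi*2.58/0.0280112)^2
G = 57772.9681 (linear)
G = 10*log10(57772.9681) = 47.6172 dBi

47.6172 dBi


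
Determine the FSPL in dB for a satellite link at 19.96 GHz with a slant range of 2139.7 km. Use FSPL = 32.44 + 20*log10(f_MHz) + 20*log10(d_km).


f = 19.96 GHz = 19960.0000 MHz
d = 2139.7 km
FSPL = 32.44 + 20*log10(19960.0000) + 20*log10(2139.7)
FSPL = 32.44 + 86.0032 + 66.6071
FSPL = 185.0503 dB

185.0503 dB


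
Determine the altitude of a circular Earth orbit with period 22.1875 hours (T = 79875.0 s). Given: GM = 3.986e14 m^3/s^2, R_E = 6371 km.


T = 79875.0 s
r = (mu*T^2/(4*pi^2))^(1/3) = (3.986e14 * 79875.0^2 / (4*pi^2))^(1/3)
r = 4.008665e+07 m = 40086.6502 km
alt = r - R_E = 40086.6502 - 6371 = 33715.6502 km

33715.6502 km


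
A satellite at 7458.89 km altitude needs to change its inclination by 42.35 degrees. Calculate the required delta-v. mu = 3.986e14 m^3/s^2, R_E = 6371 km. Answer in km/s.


r = 13829.8900 km = 1.382989e+07 m
V = sqrt(mu/r) = 5368.5782 m/s
di = 42.35 deg = 0.7391469 rad
dV = 2*V*sin(di/2) = 2*5368.5782*sin(0.3695735)
dV = 3878.4513 m/s = 3.8785 km/s

3.8785 km/s


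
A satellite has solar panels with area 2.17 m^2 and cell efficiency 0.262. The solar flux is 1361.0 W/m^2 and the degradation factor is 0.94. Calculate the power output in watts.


P = area * eta * S * degradation
P = 2.17 * 0.262 * 1361.0 * 0.94
P = 727.3560 W

727.3560 W


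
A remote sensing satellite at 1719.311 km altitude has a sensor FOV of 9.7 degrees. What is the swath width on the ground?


FOV = 9.7 deg = 0.1692969 rad
swath = 2 * alt * tan(FOV/2) = 2 * 1719.311 * tan(0.08464847)
swath = 2 * 1719.311 * 0.08485123
swath = 291.7713 km

291.7713 km


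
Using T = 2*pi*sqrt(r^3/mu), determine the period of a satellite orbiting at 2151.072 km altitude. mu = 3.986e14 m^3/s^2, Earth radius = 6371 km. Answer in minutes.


r = 8522.0720 km = 8.522072e+06 m
T = 2*pi*sqrt(r^3/mu) = 2*pi*sqrt(6.1892154e+20 / 3.986e14)
T = 7829.4097 s = 130.4902 min

130.4902 minutes


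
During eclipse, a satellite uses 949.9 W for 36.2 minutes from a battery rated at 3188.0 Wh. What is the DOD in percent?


E_used = P * t / 60 = 949.9 * 36.2 / 60 = 573.1063 Wh
DOD = E_used / E_total * 100 = 573.1063 / 3188.0 * 100
DOD = 17.9770 %

17.9770 %


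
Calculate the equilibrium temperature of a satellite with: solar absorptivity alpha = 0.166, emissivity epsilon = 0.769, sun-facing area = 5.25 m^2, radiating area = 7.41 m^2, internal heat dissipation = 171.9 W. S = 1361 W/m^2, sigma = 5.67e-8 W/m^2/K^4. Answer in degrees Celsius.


Numerator = alpha*S*A_sun + Q_int = 0.166*1361*5.25 + 171.9 = 1358.0115 W
Denominator = eps*sigma*A_rad = 0.769*5.67e-8*7.41 = 3.2309304e-07 W/K^4
T^4 = 4.2031592e+09 K^4
T = 254.6208 K = -18.5292 C

-18.5292 degrees Celsius


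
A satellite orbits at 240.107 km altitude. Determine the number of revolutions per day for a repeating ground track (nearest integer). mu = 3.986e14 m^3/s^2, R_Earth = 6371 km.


r = 6.611107e+06 m
T = 2*pi*sqrt(r^3/mu) = 5349.6147 s = 89.1602 min
revs/day = 1440 / 89.1602 = 16.1507
Rounded: 16 revolutions per day

16 revolutions per day


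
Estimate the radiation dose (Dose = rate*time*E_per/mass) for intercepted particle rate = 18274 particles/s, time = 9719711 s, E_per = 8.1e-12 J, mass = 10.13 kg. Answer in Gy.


Total energy deposited = rate * time * E_per
  = 18274 * 9719711 * 8.1e-12 = 1.4387 J
Dose = E_total / mass = 1.4387 / 10.13
Dose = 0.1420243 Gy

0.1420 Gy


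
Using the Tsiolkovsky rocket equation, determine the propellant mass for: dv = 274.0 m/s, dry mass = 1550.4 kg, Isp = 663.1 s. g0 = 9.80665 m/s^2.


ve = Isp * g0 = 663.1 * 9.80665 = 6502.789615 m/s
mass ratio = exp(dv/ve) = exp(274.0/6502.789615) = 1.04303607
m_prop = m_dry * (mr - 1) = 1550.4 * (1.04303607 - 1)
m_prop = 66.7231 kg

66.7231 kg


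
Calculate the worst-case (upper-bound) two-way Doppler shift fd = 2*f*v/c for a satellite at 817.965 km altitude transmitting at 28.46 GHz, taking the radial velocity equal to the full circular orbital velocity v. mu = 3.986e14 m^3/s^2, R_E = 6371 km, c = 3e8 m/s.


r = 7.188965e+06 m
v = sqrt(mu/r) = 7446.2131 m/s (worst-case radial velocity)
f = 28.46 GHz = 2.846e+10 Hz
fd = 2*f*v/c = 2*2.846e+10*7446.2131/3.0e+08
fd = 1.4127948e+06 Hz

1.4128e+06 Hz


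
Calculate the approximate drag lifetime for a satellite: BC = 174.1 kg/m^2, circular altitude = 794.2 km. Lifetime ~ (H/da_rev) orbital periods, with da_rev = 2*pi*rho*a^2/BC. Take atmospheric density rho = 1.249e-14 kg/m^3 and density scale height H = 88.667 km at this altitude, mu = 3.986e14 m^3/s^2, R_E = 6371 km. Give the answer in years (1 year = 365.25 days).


a = R_E + alt = 7165.2000 km = 7.1652e+06 m
da_rev = 2*pi*rho*a^2/BC = 2*pi*1.249e-14*(7.1652e+06)^2/174.1 = 0.0231419617 m per revolution
N = H/da_rev = 88667.0000 m / 0.0231419617 m = 3.8314384e+06 revolutions
P = 2*pi*sqrt(a^3/mu) = 6036.0621 s
lifetime = N*P = 3.8314384e+06 * 6036.0621 = 2.31268e+10 s = 267671.2944 days
years = 267671.2944 / 365.25 = 732.8441 years

732.8441 years


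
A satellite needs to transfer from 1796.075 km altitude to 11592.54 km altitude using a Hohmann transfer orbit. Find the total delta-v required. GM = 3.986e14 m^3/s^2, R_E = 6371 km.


r1 = 8167.0750 km = 8.167075e+06 m
r2 = 17963.5400 km = 1.796354e+07 m
dv1 = sqrt(mu/r1)*(sqrt(2*r2/(r1+r2)) - 1) = 1205.5432 m/s
dv2 = sqrt(mu/r2)*(1 - sqrt(2*r1/(r1+r2))) = 986.2489 m/s
total dv = |dv1| + |dv2| = 1205.5432 + 986.2489 = 2191.7921 m/s = 2.1918 km/s

2.1918 km/s


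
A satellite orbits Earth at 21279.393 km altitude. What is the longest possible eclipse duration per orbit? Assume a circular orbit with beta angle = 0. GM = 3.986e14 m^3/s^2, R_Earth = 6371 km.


r = 27650.3930 km
T = 762.6266 min
Eclipse fraction = arcsin(R_E/r)/pi = arcsin(6371.0000/27650.3930)/pi
= arcsin(0.2304126)/pi = 0.07400759
Eclipse duration = 0.07400759 * 762.6266 = 56.4402 min

56.4402 minutes


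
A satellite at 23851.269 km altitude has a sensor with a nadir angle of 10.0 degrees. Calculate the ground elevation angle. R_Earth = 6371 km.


r = R_E + alt = 30222.2690 km
Law of sines in the satellite / Earth-center / ground-point triangle:
  sin(nadir)/R_E = sin(90 + el)/r  =>  cos(el) = (r/R_E)*sin(nadir)
cos(el) = (30222.2690 / 6371.0000) * sin(10.0 deg) = 0.8237391
el = arccos(0.8237391) = 34.5391 deg
(Earth-central angle = 90 - nadir - el = 45.4609 deg)

34.5391 degrees


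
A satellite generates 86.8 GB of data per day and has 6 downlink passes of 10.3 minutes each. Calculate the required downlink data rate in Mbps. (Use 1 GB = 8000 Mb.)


total contact time = 6 * 10.3 * 60 = 3708.0000 s
data = 86.8 GB = 694400.0000 Mb
rate = 694400.0000 / 3708.0000 = 187.2708 Mbps

187.2708 Mbps


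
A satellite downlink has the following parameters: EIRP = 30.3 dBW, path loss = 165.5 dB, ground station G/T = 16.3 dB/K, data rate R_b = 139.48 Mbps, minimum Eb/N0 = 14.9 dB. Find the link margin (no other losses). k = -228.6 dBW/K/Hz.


C/N0 = EIRP - FSPL + G/T - k = 30.3 - 165.5 + 16.3 - (-228.6)
C/N0 = 109.7000 dB-Hz
R_b = 139.48 Mbps = 1.3948e+08 bps -> 10*log10(R_b) = 81.4451 dB-Hz
Eb/N0 = C/N0 - 10*log10(R_b) = 109.7000 - 81.4451 = 28.2549 dB
Margin = Eb/N0 - Eb/N0_req = 28.2549 - 14.9 = 13.3549 dB (link closes)

13.3549 dB


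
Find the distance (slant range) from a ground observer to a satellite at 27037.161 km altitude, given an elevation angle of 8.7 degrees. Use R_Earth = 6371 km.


h = 27037.161 km, el = 8.7 deg
d = -R_E*sin(el) + sqrt((R_E*sin(el))^2 + 2*R_E*h + h^2)
d = -6371.0000*sin(0.1518436) + sqrt((6371.0000*0.1512608)^2 + 2*6371.0000*27037.161 + 27037.161^2)
d = 31845.5274 km

31845.5274 km


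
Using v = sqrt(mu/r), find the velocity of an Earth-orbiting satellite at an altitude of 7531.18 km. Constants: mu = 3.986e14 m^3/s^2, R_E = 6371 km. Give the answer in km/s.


r = R_E + alt = 6371.0 + 7531.18 = 13902.1800 km = 1.390218e+07 m
v = sqrt(mu/r) = sqrt(3.986e14 / 1.390218e+07) = 5354.6020 m/s = 5.3546 km/s

5.3546 km/s


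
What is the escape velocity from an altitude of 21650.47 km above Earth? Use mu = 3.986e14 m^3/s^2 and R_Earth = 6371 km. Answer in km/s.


r = 6371.0 + 21650.47 = 28021.4700 km = 2.802147e+07 m
v_esc = sqrt(2*mu/r) = sqrt(2*3.986e14 / 2.802147e+07)
v_esc = 5333.8179 m/s = 5.3338 km/s

5.3338 km/s


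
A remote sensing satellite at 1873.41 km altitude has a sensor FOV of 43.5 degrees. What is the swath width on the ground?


FOV = 43.5 deg = 0.7592182 rad
swath = 2 * alt * tan(FOV/2) = 2 * 1873.41 * tan(0.3796091)
swath = 2 * 1873.41 * 0.3989595
swath = 1494.8296 km

1494.8296 km


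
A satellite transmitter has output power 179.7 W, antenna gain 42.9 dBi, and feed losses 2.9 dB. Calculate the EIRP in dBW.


Pt = 179.7 W = 22.5455 dBW
EIRP = Pt_dBW + Gt - losses = 22.5455 + 42.9 - 2.9 = 62.5455 dBW

62.5455 dBW


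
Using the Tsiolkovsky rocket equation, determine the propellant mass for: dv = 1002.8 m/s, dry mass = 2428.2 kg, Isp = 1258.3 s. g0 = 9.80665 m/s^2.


ve = Isp * g0 = 1258.3 * 9.80665 = 12339.707695 m/s
mass ratio = exp(dv/ve) = exp(1002.8/12339.707695) = 1.08465949
m_prop = m_dry * (mr - 1) = 2428.2 * (1.08465949 - 1)
m_prop = 205.5702 kg

205.5702 kg


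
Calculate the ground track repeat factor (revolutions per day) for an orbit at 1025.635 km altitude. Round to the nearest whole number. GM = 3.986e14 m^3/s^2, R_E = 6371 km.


r = 7.396635e+06 m
T = 2*pi*sqrt(r^3/mu) = 6330.8570 s = 105.5143 min
revs/day = 1440 / 105.5143 = 13.6474
Rounded: 14 revolutions per day

14 revolutions per day


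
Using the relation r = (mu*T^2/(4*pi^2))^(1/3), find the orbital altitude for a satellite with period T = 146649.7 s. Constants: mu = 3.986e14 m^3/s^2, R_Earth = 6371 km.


T = 146649.7 s
r = (mu*T^2/(4*pi^2))^(1/3) = (3.986e14 * 146649.7^2 / (4*pi^2))^(1/3)
r = 6.0105374e+07 m = 60105.3742 km
alt = r - R_E = 60105.3742 - 6371 = 53734.3742 km

53734.3742 km


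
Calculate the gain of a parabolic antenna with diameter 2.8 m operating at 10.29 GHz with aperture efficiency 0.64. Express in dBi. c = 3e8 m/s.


lambda = c/f = 3e8 / 1.029e+10 = 0.02915452 m
G = eta*(pi*D/lambda)^2 = 0.64*(pi*2.8/0.02915452)^2
G = 58261.8166 (linear)
G = 10*log10(58261.8166) = 47.6538 dBi

47.6538 dBi


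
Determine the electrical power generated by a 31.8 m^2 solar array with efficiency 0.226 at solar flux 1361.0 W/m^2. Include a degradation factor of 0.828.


P = area * eta * S * degradation
P = 31.8 * 0.226 * 1361.0 * 0.828
P = 8098.8624 W

8098.8624 W


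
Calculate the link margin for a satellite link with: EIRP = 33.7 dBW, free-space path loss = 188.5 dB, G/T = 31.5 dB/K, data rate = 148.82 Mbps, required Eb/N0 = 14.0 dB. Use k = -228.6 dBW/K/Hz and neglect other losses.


C/N0 = EIRP - FSPL + G/T - k = 33.7 - 188.5 + 31.5 - (-228.6)
C/N0 = 105.3000 dB-Hz
R_b = 148.82 Mbps = 1.4882e+08 bps -> 10*log10(R_b) = 81.7266 dB-Hz
Eb/N0 = C/N0 - 10*log10(R_b) = 105.3000 - 81.7266 = 23.5734 dB
Margin = Eb/N0 - Eb/N0_req = 23.5734 - 14.0 = 9.5734 dB (link closes)

9.5734 dB


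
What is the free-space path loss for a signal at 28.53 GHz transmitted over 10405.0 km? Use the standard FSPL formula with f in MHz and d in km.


f = 28.53 GHz = 28530.0000 MHz
d = 10405.0 km
FSPL = 32.44 + 20*log10(28530.0000) + 20*log10(10405.0)
FSPL = 32.44 + 89.1060 + 80.3448
FSPL = 201.8909 dB

201.8909 dB


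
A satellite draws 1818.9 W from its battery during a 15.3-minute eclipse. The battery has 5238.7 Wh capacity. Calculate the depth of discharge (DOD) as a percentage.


E_used = P * t / 60 = 1818.9 * 15.3 / 60 = 463.8195 Wh
DOD = E_used / E_total * 100 = 463.8195 / 5238.7 * 100
DOD = 8.8537 %

8.8537 %


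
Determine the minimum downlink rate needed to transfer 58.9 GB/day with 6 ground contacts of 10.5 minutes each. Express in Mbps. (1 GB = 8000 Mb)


total contact time = 6 * 10.5 * 60 = 3780.0000 s
data = 58.9 GB = 471200.0000 Mb
rate = 471200.0000 / 3780.0000 = 124.6561 Mbps

124.6561 Mbps


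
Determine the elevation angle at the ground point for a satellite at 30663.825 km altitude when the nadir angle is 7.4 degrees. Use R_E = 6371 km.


r = R_E + alt = 37034.8250 km
Law of sines in the satellite / Earth-center / ground-point triangle:
  sin(nadir)/R_E = sin(90 + el)/r  =>  cos(el) = (r/R_E)*sin(nadir)
cos(el) = (37034.8250 / 6371.0000) * sin(7.4 deg) = 0.7486929
el = arccos(0.7486929) = 41.5227 deg
(Earth-central angle = 90 - nadir - el = 41.0773 deg)

41.5227 degrees


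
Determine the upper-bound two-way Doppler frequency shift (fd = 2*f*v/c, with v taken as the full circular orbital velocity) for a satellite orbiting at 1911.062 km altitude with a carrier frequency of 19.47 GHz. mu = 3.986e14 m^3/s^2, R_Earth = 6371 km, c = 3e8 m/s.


r = 8.282062e+06 m
v = sqrt(mu/r) = 6937.4427 m/s (worst-case radial velocity)
f = 19.47 GHz = 1.947e+10 Hz
fd = 2*f*v/c = 2*1.947e+10*6937.4427/3.0e+08
fd = 900480.0613 Hz

900480.0613 Hz


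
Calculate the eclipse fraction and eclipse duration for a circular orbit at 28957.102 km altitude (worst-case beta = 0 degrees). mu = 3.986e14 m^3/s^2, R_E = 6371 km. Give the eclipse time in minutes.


r = 35328.1020 km
T = 1101.3882 min
Eclipse fraction = arcsin(R_E/r)/pi = arcsin(6371.0000/35328.1020)/pi
= arcsin(0.180338)/pi = 0.05771916
Eclipse duration = 0.05771916 * 1101.3882 = 63.5712 min

63.5712 minutes


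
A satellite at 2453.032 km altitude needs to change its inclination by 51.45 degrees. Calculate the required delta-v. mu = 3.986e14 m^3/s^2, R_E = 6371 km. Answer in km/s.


r = 8824.0320 km = 8.824032e+06 m
V = sqrt(mu/r) = 6721.0188 m/s
di = 51.45 deg = 0.8979719 rad
dV = 2*V*sin(di/2) = 2*6721.0188*sin(0.448986)
dV = 5834.5462 m/s = 5.8345 km/s

5.8345 km/s


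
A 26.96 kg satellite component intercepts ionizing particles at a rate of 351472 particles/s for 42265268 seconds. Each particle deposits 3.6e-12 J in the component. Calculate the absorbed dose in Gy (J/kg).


Total energy deposited = rate * time * E_per
  = 351472 * 42265268 * 3.6e-12 = 53.4782 J
Dose = E_total / mass = 53.4782 / 26.96
Dose = 1.9836 Gy

1.9836 Gy


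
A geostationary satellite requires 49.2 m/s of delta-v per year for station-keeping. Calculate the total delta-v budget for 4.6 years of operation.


dV = rate * years = 49.2 * 4.6
dV = 226.3200 m/s

226.3200 m/s


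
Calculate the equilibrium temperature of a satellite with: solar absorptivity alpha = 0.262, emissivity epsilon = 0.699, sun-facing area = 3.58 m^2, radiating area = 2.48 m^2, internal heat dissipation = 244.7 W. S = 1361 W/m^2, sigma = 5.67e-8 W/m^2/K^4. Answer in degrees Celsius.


Numerator = alpha*S*A_sun + Q_int = 0.262*1361*3.58 + 244.7 = 1521.2636 W
Denominator = eps*sigma*A_rad = 0.699*5.67e-8*2.48 = 9.8290584e-08 W/K^4
T^4 = 1.5477205e+10 K^4
T = 352.7144 K = 79.5644 C

79.5644 degrees Celsius


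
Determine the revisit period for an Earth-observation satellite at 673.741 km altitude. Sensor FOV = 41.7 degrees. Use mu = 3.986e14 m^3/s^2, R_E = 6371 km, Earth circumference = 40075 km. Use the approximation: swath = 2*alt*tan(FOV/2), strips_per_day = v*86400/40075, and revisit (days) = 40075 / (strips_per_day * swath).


swath = 2*673.741*tan(0.3639011) = 513.2064 km
v = sqrt(mu/r) = 7522.0485 m/s = 7.5220 km/s
strips/day = v*86400/40075 = 7.5220*86400/40075 = 16.2172
coverage/day = strips * swath = 16.2172 * 513.2064 = 8322.7802 km
revisit = 40075 / 8322.7802 = 4.8151 days

4.8151 days


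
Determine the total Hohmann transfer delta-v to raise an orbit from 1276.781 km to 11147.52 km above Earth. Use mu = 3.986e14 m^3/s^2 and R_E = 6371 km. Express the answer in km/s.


r1 = 7647.7810 km = 7.647781e+06 m
r2 = 17518.5200 km = 1.751852e+07 m
dv1 = sqrt(mu/r1)*(sqrt(2*r2/(r1+r2)) - 1) = 1298.9423 m/s
dv2 = sqrt(mu/r2)*(1 - sqrt(2*r1/(r1+r2))) = 1051.3015 m/s
total dv = |dv1| + |dv2| = 1298.9423 + 1051.3015 = 2350.2439 m/s = 2.3502 km/s

2.3502 km/s


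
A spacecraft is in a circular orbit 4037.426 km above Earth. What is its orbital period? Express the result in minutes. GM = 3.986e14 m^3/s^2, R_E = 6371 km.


r = 10408.4260 km = 1.0408426e+07 m
T = 2*pi*sqrt(r^3/mu) = 2*pi*sqrt(1.1276003e+21 / 3.986e14)
T = 10567.9028 s = 176.1317 min

176.1317 minutes


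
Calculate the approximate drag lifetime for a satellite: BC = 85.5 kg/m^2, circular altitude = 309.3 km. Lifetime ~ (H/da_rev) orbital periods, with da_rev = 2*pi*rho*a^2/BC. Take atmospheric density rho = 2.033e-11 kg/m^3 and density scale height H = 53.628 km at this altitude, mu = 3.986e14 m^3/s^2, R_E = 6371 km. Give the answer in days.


a = R_E + alt = 6680.3000 km = 6.6803e+06 m
da_rev = 2*pi*rho*a^2/BC = 2*pi*2.033e-11*(6.6803e+06)^2/85.5 = 66.671936 m per revolution
N = H/da_rev = 53628.0000 m / 66.671936 m = 804.3564 revolutions
P = 2*pi*sqrt(a^3/mu) = 5433.8190 s
lifetime = N*P = 804.3564 * 5433.8190 = 4.3707273e+06 s = 50.5871 days

50.5871 days


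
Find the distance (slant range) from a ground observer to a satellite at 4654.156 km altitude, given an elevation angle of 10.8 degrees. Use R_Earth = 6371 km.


h = 4654.156 km, el = 10.8 deg
d = -R_E*sin(el) + sqrt((R_E*sin(el))^2 + 2*R_E*h + h^2)
d = -6371.0000*sin(0.1884956) + sqrt((6371.0000*0.1873813)^2 + 2*6371.0000*4654.156 + 4654.156^2)
d = 7883.0652 km

7883.0652 km


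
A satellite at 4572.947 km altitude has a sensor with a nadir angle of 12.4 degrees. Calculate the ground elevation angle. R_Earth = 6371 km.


r = R_E + alt = 10943.9470 km
Law of sines in the satellite / Earth-center / ground-point triangle:
  sin(nadir)/R_E = sin(90 + el)/r  =>  cos(el) = (r/R_E)*sin(nadir)
cos(el) = (10943.9470 / 6371.0000) * sin(12.4 deg) = 0.3688671
el = arccos(0.3688671) = 68.3542 deg
(Earth-central angle = 90 - nadir - el = 9.2458 deg)

68.3542 degrees


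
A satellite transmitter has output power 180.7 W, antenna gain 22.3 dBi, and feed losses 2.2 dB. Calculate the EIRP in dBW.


Pt = 180.7 W = 22.5696 dBW
EIRP = Pt_dBW + Gt - losses = 22.5696 + 22.3 - 2.2 = 42.6696 dBW

42.6696 dBW


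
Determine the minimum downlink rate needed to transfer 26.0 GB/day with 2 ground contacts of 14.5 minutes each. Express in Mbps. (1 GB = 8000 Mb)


total contact time = 2 * 14.5 * 60 = 1740.0000 s
data = 26.0 GB = 208000.0000 Mb
rate = 208000.0000 / 1740.0000 = 119.5402 Mbps

119.5402 Mbps


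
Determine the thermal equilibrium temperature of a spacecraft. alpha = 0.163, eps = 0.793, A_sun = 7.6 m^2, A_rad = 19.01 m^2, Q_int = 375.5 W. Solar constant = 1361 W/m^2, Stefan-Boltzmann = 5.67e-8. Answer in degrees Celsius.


Numerator = alpha*S*A_sun + Q_int = 0.163*1361*7.6 + 375.5 = 2061.5068 W
Denominator = eps*sigma*A_rad = 0.793*5.67e-8*19.01 = 8.5474853e-07 W/K^4
T^4 = 2.4118284e+09 K^4
T = 221.6086 K = -51.5414 C

-51.5414 degrees Celsius


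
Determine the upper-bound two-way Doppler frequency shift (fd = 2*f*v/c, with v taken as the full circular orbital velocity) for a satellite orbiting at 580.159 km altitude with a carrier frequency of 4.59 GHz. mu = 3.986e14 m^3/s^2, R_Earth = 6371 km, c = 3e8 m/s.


r = 6.951159e+06 m
v = sqrt(mu/r) = 7572.5131 m/s (worst-case radial velocity)
f = 4.59 GHz = 4.59e+09 Hz
fd = 2*f*v/c = 2*4.59e+09*7572.5131/3.0e+08
fd = 231718.9022 Hz

231718.9022 Hz


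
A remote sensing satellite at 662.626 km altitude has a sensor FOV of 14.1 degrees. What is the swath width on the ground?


FOV = 14.1 deg = 0.2460914 rad
swath = 2 * alt * tan(FOV/2) = 2 * 662.626 * tan(0.1230457)
swath = 2 * 662.626 * 0.1236705
swath = 163.8945 km

163.8945 km


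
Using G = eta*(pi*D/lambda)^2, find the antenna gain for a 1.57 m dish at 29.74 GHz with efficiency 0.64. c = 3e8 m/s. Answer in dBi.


lambda = c/f = 3e8 / 2.974e+10 = 0.01008742 m
G = eta*(pi*D/lambda)^2 = 0.64*(pi*1.57/0.01008742)^2
G = 153009.5166 (linear)
G = 10*log10(153009.5166) = 51.8472 dBi

51.8472 dBi


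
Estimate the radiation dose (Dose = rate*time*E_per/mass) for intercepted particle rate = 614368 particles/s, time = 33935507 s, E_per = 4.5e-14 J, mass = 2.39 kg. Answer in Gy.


Total energy deposited = rate * time * E_per
  = 614368 * 33935507 * 4.5e-14 = 0.9382 J
Dose = E_total / mass = 0.9382 / 2.39
Dose = 0.3925523 Gy

0.3926 Gy


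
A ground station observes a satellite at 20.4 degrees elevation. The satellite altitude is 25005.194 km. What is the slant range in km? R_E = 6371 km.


h = 25005.194 km, el = 20.4 deg
d = -R_E*sin(el) + sqrt((R_E*sin(el))^2 + 2*R_E*h + h^2)
d = -6371.0000*sin(0.3560472) + sqrt((6371.0000*0.348572)^2 + 2*6371.0000*25005.194 + 25005.194^2)
d = 28581.9690 km

28581.9690 km


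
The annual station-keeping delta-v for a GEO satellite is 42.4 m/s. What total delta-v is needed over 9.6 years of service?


dV = rate * years = 42.4 * 9.6
dV = 407.0400 m/s

407.0400 m/s


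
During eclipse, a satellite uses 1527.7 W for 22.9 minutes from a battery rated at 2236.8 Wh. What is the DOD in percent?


E_used = P * t / 60 = 1527.7 * 22.9 / 60 = 583.0722 Wh
DOD = E_used / E_total * 100 = 583.0722 / 2236.8 * 100
DOD = 26.0672 %

26.0672 %


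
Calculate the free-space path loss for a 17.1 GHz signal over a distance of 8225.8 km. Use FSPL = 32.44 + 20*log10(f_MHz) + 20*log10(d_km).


f = 17.1 GHz = 17100.0000 MHz
d = 8225.8 km
FSPL = 32.44 + 20*log10(17100.0000) + 20*log10(8225.8)
FSPL = 32.44 + 84.6599 + 78.3036
FSPL = 195.4035 dB

195.4035 dB


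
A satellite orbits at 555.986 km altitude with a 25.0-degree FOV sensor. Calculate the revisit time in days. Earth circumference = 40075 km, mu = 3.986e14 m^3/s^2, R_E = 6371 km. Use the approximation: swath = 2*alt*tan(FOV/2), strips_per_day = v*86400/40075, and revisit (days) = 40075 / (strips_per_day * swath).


swath = 2*555.986*tan(0.2181662) = 246.5183 km
v = sqrt(mu/r) = 7585.7145 m/s = 7.5857 km/s
strips/day = v*86400/40075 = 7.5857*86400/40075 = 16.3545
coverage/day = strips * swath = 16.3545 * 246.5183 = 4031.6776 km
revisit = 40075 / 4031.6776 = 9.9400 days

9.9400 days


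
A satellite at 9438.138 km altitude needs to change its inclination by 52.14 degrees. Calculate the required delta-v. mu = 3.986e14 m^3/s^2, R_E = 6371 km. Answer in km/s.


r = 15809.1380 km = 1.5809138e+07 m
V = sqrt(mu/r) = 5021.2813 m/s
di = 52.14 deg = 0.9100147 rad
dV = 2*V*sin(di/2) = 2*5021.2813*sin(0.4550073)
dV = 4413.3940 m/s = 4.4134 km/s

4.4134 km/s


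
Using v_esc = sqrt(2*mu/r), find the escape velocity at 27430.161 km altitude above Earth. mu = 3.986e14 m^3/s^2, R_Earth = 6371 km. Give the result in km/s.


r = 6371.0 + 27430.161 = 33801.1610 km = 3.3801161e+07 m
v_esc = sqrt(2*mu/r) = sqrt(2*3.986e14 / 3.3801161e+07)
v_esc = 4856.4379 m/s = 4.8564 km/s

4.8564 km/s


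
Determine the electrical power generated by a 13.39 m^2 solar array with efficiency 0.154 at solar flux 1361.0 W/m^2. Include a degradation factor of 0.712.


P = area * eta * S * degradation
P = 13.39 * 0.154 * 1361.0 * 0.712
P = 1998.2021 W

1998.2021 W


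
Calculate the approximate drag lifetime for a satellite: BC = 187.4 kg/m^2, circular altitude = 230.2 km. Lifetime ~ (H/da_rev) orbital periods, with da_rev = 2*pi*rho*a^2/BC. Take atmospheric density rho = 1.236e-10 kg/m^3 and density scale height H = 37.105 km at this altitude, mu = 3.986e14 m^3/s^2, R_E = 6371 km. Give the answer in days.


a = R_E + alt = 6601.2000 km = 6.6012e+06 m
da_rev = 2*pi*rho*a^2/BC = 2*pi*1.236e-10*(6.6012e+06)^2/187.4 = 180.582032 m per revolution
N = H/da_rev = 37105.0000 m / 180.582032 m = 205.4745 revolutions
P = 2*pi*sqrt(a^3/mu) = 5337.5943 s
lifetime = N*P = 205.4745 * 5337.5943 = 1.0967394e+06 s = 12.6937 days

12.6937 days


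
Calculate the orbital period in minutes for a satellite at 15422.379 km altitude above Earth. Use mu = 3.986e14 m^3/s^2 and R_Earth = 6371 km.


r = 21793.3790 km = 2.1793379e+07 m
T = 2*pi*sqrt(r^3/mu) = 2*pi*sqrt(1.0350795e+22 / 3.986e14)
T = 32018.2859 s = 533.6381 min

533.6381 minutes


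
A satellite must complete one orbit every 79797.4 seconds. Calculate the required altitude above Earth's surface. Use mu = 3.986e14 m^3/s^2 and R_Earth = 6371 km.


T = 79797.4 s
r = (mu*T^2/(4*pi^2))^(1/3) = (3.986e14 * 79797.4^2 / (4*pi^2))^(1/3)
r = 4.0060683e+07 m = 40060.6828 km
alt = r - R_E = 40060.6828 - 6371 = 33689.6828 km

33689.6828 km


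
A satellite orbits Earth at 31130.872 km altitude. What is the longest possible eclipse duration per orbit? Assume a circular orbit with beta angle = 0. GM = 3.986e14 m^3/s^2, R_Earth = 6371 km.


r = 37501.8720 km
T = 1204.5904 min
Eclipse fraction = arcsin(R_E/r)/pi = arcsin(6371.0000/37501.8720)/pi
= arcsin(0.1698849)/pi = 0.05433958
Eclipse duration = 0.05433958 * 1204.5904 = 65.4569 min

65.4569 minutes


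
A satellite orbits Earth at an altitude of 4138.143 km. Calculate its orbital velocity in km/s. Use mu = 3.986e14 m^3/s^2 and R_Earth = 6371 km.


r = R_E + alt = 6371.0 + 4138.143 = 10509.1430 km = 1.0509143e+07 m
v = sqrt(mu/r) = sqrt(3.986e14 / 1.0509143e+07) = 6158.6425 m/s = 6.1586 km/s

6.1586 km/s


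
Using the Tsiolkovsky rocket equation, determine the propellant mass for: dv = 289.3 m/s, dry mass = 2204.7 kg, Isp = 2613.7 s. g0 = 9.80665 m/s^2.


ve = Isp * g0 = 2613.7 * 9.80665 = 25631.641105 m/s
mass ratio = exp(dv/ve) = exp(289.3/25631.641105) = 1.01135077
m_prop = m_dry * (mr - 1) = 2204.7 * (1.01135077 - 1)
m_prop = 25.0250 kg

25.0250 kg


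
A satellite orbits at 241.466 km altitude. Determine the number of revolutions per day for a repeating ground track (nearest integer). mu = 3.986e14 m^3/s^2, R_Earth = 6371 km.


r = 6.612466e+06 m
T = 2*pi*sqrt(r^3/mu) = 5351.2643 s = 89.1877 min
revs/day = 1440 / 89.1877 = 16.1457
Rounded: 16 revolutions per day

16 revolutions per day


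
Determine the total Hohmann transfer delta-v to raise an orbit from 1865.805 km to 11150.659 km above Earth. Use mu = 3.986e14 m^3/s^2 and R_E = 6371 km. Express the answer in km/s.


r1 = 8236.8050 km = 8.236805e+06 m
r2 = 17521.6590 km = 1.7521659e+07 m
dv1 = sqrt(mu/r1)*(sqrt(2*r2/(r1+r2)) - 1) = 1157.4663 m/s
dv2 = sqrt(mu/r2)*(1 - sqrt(2*r1/(r1+r2))) = 955.2846 m/s
total dv = |dv1| + |dv2| = 1157.4663 + 955.2846 = 2112.7509 m/s = 2.1128 km/s

2.1128 km/s


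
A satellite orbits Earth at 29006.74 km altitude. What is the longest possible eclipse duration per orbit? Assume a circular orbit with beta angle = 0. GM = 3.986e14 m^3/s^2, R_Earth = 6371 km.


r = 35377.7400 km
T = 1103.7103 min
Eclipse fraction = arcsin(R_E/r)/pi = arcsin(6371.0000/35377.7400)/pi
= arcsin(0.180085)/pi = 0.05763728
Eclipse duration = 0.05763728 * 1103.7103 = 63.6149 min

63.6149 minutes
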